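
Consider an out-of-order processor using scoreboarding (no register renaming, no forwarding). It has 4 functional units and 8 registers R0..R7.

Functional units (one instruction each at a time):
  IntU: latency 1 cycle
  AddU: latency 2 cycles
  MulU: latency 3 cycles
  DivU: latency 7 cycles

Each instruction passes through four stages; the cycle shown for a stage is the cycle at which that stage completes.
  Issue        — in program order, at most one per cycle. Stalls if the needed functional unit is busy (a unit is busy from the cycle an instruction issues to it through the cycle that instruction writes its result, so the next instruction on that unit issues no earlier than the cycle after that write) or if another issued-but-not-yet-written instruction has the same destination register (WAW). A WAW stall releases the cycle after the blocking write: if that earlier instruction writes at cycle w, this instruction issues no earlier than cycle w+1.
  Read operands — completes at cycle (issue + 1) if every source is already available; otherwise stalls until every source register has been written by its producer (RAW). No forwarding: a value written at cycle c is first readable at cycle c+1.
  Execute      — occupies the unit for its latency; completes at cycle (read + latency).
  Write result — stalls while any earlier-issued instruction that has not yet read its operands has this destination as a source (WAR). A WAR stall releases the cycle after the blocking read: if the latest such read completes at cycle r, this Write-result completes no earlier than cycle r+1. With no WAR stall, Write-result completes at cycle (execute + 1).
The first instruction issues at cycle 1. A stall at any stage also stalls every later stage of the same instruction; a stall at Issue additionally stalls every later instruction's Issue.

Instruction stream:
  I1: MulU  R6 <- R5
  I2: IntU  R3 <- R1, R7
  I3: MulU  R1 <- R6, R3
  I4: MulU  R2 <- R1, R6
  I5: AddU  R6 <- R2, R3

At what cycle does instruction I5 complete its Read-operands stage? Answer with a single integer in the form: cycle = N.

1) issue 1, read 2, done 5, write 6
2) issue 2, read 3, done 4, write 5
3) issue 7, read 8, done 11, write 12  <struct: MulU busy until I1 writes@6>
4) issue 13, read 14, done 17, write 18  <struct: MulU busy until I3 writes@12>
5) issue 14, read 19, done 21, write 22  <RAW R2: wait I4 write@18>

cycle = 19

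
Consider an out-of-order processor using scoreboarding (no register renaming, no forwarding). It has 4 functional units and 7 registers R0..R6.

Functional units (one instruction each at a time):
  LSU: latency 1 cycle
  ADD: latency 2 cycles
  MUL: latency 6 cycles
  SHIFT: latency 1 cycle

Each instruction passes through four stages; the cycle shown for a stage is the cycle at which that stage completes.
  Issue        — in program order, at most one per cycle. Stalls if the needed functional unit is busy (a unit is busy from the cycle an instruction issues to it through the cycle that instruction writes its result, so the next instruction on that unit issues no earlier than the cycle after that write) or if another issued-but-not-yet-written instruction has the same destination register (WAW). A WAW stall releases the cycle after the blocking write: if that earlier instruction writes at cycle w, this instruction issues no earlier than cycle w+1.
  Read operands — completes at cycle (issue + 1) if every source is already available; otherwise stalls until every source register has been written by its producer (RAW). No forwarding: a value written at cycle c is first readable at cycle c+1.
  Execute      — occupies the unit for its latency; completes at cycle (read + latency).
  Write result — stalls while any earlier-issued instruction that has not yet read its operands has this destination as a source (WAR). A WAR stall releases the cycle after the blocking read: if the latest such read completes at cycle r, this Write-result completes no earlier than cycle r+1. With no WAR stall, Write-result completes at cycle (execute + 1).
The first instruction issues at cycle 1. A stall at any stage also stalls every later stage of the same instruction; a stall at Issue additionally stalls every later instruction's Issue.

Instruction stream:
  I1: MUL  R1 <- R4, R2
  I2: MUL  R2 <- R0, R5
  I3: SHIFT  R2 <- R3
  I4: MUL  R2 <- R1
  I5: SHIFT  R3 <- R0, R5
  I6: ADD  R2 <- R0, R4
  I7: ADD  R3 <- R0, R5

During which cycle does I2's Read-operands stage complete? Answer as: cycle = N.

[I1] 1/2/8/9
[I2] 10/11/17/18  (struct: MUL busy until I1 writes@9)
[I3] 19/20/21/22  (WAW R2: wait I2 write@18)
[I4] 23/24/30/31  (WAW R2: wait I3 write@22)
[I5] 24/25/26/27
[I6] 32/33/35/36  (WAW R2: wait I4 write@31)
[I7] 37/38/40/41  (struct: ADD busy until I6 writes@36)

cycle = 11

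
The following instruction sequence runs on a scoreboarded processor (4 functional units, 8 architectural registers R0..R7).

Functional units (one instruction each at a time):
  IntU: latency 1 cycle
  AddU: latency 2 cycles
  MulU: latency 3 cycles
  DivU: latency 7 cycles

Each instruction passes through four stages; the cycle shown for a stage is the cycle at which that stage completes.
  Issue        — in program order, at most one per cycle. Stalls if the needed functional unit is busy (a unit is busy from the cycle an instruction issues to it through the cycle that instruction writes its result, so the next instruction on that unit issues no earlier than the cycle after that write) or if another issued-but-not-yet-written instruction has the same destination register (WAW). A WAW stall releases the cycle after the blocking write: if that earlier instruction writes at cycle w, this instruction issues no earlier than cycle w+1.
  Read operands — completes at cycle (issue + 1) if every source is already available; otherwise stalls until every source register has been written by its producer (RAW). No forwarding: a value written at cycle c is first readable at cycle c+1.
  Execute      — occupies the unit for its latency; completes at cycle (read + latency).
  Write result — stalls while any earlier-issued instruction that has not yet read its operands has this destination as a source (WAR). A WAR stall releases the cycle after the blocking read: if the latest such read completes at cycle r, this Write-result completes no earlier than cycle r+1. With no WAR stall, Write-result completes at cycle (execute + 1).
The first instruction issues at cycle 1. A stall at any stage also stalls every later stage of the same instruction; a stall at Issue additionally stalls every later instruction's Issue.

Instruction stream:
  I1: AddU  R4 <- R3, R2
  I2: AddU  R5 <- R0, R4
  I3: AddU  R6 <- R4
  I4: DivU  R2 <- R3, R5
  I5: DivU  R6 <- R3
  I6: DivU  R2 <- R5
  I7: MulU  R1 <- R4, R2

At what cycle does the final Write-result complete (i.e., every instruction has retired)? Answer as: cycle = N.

[I1] 1/2/4/5
[I2] 6/7/9/10  (struct: AddU busy until I1 writes@5)
[I3] 11/12/14/15  (struct: AddU busy until I2 writes@10)
[I4] 12/13/20/21
[I5] 22/23/30/31  (struct: DivU busy until I4 writes@21)
[I6] 32/33/40/41  (struct: DivU busy until I5 writes@31)
[I7] 33/42/45/46  (RAW R2: wait I6 write@41)

cycle = 46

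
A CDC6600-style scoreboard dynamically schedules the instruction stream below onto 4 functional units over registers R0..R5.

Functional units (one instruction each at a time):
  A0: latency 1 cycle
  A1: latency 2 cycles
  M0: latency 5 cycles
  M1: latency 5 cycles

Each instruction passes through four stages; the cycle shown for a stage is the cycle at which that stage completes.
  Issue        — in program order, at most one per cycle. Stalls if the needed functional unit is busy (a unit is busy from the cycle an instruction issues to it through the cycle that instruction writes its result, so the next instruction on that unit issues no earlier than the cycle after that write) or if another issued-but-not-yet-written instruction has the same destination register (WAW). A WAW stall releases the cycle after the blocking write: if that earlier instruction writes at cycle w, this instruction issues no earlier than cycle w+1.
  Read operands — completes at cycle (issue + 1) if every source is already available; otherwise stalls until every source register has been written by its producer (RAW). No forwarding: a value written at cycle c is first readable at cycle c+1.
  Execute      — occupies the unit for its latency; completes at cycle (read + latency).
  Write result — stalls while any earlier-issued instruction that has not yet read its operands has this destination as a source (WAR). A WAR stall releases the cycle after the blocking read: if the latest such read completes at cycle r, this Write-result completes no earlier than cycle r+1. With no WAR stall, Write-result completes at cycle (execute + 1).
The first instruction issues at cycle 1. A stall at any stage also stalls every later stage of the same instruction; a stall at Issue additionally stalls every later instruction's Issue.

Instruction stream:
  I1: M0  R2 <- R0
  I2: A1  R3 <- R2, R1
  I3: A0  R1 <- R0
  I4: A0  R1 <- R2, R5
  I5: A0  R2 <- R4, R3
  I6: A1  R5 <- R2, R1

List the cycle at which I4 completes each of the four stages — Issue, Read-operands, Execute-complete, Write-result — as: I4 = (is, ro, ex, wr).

t=1  issue I1 (M0)
t=2  I1 read-ops · issue I2 (A1)
t=3  issue I3 (A0)
t=4  I3 read-ops
t=5  I3 finished on A0
t=7  I1 finished on M0
t=8  I1→R2
t=9  I2 read-ops
t=10  I3→R1
t=11  I2 finished on A1 · issue I4 (A0)
t=12  I2→R3 · I4 read-ops
t=13  I4 finished on A0
t=14  I4→R1
t=15  issue I5 (A0)
t=16  I5 read-ops · issue I6 (A1)
t=17  I5 finished on A0
t=18  I5→R2
t=19  I6 read-ops
t=21  I6 finished on A1
t=22  I6→R5

I4 = (11, 12, 13, 14)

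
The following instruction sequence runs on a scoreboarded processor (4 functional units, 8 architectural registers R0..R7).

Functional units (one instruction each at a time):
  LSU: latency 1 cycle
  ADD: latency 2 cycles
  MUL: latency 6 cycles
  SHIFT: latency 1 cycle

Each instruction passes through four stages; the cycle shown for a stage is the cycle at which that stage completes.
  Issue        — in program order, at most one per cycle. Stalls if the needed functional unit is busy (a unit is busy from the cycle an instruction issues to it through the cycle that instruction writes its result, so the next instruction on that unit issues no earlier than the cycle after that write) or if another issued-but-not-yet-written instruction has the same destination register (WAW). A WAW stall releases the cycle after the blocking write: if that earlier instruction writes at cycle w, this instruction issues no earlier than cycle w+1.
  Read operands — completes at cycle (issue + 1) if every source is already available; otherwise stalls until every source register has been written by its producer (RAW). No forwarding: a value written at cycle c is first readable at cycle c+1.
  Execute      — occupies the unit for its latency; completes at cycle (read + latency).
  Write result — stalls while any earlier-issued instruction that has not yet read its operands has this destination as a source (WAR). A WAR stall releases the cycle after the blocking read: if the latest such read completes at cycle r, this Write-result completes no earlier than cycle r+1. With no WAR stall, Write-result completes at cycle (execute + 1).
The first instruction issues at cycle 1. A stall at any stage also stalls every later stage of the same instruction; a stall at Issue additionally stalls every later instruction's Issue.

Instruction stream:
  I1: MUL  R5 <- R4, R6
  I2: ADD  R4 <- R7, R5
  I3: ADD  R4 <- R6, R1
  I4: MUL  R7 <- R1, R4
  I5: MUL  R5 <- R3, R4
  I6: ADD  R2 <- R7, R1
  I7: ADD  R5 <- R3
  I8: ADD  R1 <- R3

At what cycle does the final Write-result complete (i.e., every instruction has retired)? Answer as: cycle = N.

[1] I1 issues→MUL
[2] I1 reads; I2 issues→ADD
[8] I1 exec-done
[9] I1 writes R5
[10] I2 reads
[12] I2 exec-done
[13] I2 writes R4
[14] I3 issues→ADD
[15] I3 reads; I4 issues→MUL
[17] I3 exec-done
[18] I3 writes R4
[19] I4 reads
[25] I4 exec-done
[26] I4 writes R7
[27] I5 issues→MUL
[28] I5 reads; I6 issues→ADD
[29] I6 reads
[31] I6 exec-done
[32] I6 writes R2
[34] I5 exec-done
[35] I5 writes R5
[36] I7 issues→ADD
[37] I7 reads
[39] I7 exec-done
[40] I7 writes R5
[41] I8 issues→ADD
[42] I8 reads
[44] I8 exec-done
[45] I8 writes R1

cycle = 45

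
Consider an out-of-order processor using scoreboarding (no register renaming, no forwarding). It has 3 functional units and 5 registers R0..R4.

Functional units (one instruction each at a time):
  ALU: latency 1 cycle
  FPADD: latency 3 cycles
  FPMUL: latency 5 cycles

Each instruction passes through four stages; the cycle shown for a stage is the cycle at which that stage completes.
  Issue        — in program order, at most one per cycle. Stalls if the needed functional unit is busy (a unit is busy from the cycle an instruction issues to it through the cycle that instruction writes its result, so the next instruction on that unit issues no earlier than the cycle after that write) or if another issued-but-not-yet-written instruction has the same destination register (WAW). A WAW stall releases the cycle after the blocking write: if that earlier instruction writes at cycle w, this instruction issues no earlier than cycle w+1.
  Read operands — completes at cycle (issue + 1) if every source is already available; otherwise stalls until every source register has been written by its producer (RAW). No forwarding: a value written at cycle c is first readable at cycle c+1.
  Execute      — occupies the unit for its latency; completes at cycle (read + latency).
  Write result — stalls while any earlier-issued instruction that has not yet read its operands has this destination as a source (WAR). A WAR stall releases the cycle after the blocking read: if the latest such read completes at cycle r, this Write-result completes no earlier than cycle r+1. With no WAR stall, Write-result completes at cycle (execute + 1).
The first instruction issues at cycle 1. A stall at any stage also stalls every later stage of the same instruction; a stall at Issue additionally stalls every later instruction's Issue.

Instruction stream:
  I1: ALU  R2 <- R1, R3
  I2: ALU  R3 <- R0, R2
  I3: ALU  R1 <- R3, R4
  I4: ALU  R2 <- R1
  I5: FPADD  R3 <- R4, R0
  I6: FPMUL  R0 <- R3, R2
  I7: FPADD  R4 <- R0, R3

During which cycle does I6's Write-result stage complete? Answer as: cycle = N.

cycle = 26

  I1 | 1 | 2 | 3 | 4
  I2 | 5 | 6 | 7 | 8   struct: ALU busy until I1 writes@4
  I3 | 9 | 10 | 11 | 12   struct: ALU busy until I2 writes@8
  I4 | 13 | 14 | 15 | 16   struct: ALU busy until I3 writes@12
  I5 | 14 | 15 | 18 | 19
  I6 | 15 | 20 | 25 | 26   RAW R3: wait I5 write@19
  I7 | 20 | 27 | 30 | 31   struct: FPADD busy until I5 writes@19 · RAW R0: wait I6 write@26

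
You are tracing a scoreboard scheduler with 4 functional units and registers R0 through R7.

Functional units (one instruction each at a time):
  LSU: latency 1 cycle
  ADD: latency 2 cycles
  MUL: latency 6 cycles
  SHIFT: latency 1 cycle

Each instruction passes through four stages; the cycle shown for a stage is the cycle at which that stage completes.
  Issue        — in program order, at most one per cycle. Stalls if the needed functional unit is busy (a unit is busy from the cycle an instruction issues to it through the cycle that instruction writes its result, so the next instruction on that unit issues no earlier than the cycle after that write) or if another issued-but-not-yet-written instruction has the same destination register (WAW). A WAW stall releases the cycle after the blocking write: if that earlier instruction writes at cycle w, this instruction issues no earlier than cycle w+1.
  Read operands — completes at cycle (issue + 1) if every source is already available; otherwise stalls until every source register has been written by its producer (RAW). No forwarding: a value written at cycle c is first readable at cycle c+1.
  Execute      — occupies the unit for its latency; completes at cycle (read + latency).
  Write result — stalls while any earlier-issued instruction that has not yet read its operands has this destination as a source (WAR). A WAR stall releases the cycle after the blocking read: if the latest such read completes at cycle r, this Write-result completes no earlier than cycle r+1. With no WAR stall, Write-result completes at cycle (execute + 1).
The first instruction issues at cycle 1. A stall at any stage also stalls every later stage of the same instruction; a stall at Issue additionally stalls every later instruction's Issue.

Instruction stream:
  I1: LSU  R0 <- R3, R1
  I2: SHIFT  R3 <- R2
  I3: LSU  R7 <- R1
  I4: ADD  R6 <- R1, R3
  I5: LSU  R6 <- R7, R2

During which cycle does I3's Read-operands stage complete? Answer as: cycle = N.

cycle = 6

[I1] 1/2/3/4
[I2] 2/3/4/5
[I3] 5/6/7/8  (struct: LSU busy until I1 writes@4)
[I4] 6/7/9/10
[I5] 11/12/13/14  (WAW R6: wait I4 write@10)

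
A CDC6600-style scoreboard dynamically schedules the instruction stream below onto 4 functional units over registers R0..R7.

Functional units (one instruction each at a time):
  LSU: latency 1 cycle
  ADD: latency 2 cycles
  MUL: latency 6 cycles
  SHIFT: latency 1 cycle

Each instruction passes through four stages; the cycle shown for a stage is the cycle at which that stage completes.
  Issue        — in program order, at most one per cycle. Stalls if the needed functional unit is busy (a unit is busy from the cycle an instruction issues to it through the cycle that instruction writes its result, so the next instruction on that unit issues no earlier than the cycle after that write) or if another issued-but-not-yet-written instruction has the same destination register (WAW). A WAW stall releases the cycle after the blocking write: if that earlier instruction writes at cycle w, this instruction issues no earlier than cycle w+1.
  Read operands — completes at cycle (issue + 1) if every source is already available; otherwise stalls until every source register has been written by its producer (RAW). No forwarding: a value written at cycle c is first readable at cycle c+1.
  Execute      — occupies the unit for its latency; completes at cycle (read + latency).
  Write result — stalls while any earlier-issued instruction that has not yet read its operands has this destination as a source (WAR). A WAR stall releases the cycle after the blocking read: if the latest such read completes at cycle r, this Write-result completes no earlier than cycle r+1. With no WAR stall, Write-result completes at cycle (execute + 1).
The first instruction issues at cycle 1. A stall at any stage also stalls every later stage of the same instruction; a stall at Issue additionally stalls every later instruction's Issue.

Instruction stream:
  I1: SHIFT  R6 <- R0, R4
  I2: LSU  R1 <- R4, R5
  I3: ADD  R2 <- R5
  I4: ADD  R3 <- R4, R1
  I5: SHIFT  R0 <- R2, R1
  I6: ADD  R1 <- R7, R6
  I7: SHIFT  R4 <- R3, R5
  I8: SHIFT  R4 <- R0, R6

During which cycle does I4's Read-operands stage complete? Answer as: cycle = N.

1) issue 1, read 2, done 3, write 4
2) issue 2, read 3, done 4, write 5
3) issue 3, read 4, done 6, write 7
4) issue 8, read 9, done 11, write 12  <struct: ADD busy until I3 writes@7>
5) issue 9, read 10, done 11, write 12
6) issue 13, read 14, done 16, write 17  <struct: ADD busy until I4 writes@12>
7) issue 14, read 15, done 16, write 17
8) issue 18, read 19, done 20, write 21  <struct: SHIFT busy until I7 writes@17>

cycle = 9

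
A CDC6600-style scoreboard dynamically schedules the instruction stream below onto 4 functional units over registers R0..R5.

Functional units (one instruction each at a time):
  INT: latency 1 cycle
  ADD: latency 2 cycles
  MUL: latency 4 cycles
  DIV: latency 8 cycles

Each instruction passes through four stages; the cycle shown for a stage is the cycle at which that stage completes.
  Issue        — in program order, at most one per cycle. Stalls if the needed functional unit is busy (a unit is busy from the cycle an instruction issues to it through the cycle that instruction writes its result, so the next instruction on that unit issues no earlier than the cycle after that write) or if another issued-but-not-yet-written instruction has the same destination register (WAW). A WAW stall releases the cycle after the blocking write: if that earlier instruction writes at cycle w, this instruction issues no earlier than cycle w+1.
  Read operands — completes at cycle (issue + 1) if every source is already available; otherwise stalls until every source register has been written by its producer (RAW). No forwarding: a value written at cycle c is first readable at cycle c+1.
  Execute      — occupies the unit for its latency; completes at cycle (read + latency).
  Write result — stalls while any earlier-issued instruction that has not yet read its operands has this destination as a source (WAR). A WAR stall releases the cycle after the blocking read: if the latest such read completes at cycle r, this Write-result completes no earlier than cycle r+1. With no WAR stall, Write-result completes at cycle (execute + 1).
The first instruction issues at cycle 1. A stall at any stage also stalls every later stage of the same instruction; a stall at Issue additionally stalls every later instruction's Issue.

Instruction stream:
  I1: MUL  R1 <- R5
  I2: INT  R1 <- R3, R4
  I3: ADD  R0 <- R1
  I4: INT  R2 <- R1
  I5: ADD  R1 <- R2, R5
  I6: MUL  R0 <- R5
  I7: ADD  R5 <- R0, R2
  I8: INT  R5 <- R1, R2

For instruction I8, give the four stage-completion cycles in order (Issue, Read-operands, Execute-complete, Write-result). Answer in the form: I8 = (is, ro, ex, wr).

1) issue 1, read 2, done 6, write 7
2) issue 8, read 9, done 10, write 11  <WAW R1: wait I1 write@7>
3) issue 9, read 12, done 14, write 15  <RAW R1: wait I2 write@11>
4) issue 12, read 13, done 14, write 15  <struct: INT busy until I2 writes@11>
5) issue 16, read 17, done 19, write 20  <struct: ADD busy until I3 writes@15>
6) issue 17, read 18, done 22, write 23
7) issue 21, read 24, done 26, write 27  <struct: ADD busy until I5 writes@20 / RAW R0: wait I6 write@23>
8) issue 28, read 29, done 30, write 31  <WAW R5: wait I7 write@27>

I8 = (28, 29, 30, 31)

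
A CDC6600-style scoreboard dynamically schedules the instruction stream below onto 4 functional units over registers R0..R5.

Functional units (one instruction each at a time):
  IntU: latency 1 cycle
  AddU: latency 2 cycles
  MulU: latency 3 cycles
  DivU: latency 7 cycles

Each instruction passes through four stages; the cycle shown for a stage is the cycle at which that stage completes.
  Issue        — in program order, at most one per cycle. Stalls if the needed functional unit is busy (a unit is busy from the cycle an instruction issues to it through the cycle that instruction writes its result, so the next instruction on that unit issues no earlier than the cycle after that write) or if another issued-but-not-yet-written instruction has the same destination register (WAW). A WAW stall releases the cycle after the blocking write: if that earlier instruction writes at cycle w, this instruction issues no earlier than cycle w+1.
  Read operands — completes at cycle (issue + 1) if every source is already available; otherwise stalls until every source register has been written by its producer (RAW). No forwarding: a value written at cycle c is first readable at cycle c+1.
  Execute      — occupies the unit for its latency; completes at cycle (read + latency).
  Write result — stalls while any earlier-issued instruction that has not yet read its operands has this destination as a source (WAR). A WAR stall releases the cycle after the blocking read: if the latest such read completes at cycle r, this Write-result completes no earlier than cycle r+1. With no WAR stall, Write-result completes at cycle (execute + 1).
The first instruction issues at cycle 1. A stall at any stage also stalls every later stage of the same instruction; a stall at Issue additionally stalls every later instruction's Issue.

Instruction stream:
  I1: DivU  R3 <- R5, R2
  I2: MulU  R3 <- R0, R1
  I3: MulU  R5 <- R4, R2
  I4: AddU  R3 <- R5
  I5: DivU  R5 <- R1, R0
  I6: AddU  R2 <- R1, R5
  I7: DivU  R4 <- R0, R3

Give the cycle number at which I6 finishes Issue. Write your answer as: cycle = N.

cycle = 27

1) issue 1, read 2, done 9, write 10
2) issue 11, read 12, done 15, write 16  <WAW R3: wait I1 write@10>
3) issue 17, read 18, done 21, write 22  <struct: MulU busy until I2 writes@16>
4) issue 18, read 23, done 25, write 26  <RAW R5: wait I3 write@22>
5) issue 23, read 24, done 31, write 32  <WAW R5: wait I3 write@22>
6) issue 27, read 33, done 35, write 36  <struct: AddU busy until I4 writes@26 / RAW R5: wait I5 write@32>
7) issue 33, read 34, done 41, write 42  <struct: DivU busy until I5 writes@32>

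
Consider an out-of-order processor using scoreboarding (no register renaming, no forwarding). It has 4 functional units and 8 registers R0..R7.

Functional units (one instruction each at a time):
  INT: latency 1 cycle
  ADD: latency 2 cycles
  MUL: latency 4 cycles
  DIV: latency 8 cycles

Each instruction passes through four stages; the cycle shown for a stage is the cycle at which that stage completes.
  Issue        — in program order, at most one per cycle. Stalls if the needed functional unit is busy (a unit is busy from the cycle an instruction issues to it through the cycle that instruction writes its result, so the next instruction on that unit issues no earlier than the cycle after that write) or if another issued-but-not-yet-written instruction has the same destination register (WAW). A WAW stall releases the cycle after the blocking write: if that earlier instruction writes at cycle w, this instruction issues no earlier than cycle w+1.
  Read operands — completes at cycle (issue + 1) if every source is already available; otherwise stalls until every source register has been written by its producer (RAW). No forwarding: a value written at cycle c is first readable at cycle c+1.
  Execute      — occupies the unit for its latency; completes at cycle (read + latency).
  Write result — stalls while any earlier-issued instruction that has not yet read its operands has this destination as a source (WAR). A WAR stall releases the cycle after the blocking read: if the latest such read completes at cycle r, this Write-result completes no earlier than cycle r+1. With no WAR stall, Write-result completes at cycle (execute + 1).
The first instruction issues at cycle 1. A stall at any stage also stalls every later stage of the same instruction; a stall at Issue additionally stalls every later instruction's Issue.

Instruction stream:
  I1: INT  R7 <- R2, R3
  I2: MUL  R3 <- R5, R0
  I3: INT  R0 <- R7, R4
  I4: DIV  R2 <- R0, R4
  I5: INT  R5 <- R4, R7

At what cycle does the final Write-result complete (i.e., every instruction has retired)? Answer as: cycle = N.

cycle = 18

c1: I1 issues→INT
c2: I1 reads | I2 issues→MUL
c3: I1 exec-done | I2 reads
c4: I1 writes R7
c5: I3 issues→INT
c6: I3 reads | I4 issues→DIV
c7: I2 exec-done | I3 exec-done
c8: I2 writes R3 | I3 writes R0
c9: I4 reads | I5 issues→INT
c10: I5 reads
c11: I5 exec-done
c12: I5 writes R5
c17: I4 exec-done
c18: I4 writes R2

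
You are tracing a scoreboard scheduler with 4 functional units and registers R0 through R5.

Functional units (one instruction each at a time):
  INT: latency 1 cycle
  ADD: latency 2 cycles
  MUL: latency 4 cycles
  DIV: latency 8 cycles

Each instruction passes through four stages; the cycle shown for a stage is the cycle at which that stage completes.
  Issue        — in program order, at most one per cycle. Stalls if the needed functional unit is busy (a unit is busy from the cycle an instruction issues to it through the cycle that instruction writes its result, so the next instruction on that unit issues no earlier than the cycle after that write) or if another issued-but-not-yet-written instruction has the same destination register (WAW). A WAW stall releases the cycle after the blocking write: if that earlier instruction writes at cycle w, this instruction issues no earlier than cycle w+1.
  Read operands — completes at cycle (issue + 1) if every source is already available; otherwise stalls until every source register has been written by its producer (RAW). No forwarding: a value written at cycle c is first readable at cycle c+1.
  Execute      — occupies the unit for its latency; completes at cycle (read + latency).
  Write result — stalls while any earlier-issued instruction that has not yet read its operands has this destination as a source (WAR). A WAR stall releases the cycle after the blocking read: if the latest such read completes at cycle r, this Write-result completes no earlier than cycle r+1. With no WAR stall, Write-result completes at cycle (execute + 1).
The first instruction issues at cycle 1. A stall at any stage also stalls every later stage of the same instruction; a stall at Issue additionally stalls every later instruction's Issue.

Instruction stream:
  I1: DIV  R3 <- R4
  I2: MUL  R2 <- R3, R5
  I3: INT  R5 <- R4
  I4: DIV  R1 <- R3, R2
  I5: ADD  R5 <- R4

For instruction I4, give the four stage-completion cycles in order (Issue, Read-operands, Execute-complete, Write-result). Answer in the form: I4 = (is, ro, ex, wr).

cycle 1: I1→DIV
cycle 2: I1 RO; I2→MUL
cycle 3: I3→INT
cycle 4: I3 RO
cycle 5: I3 EX
cycle 10: I1 EX
cycle 11: I1 WR R3
cycle 12: I2 RO; I4→DIV
cycle 13: I3 WR R5
cycle 14: I5→ADD
cycle 15: I5 RO
cycle 16: I2 EX
cycle 17: I2 WR R2; I5 EX
cycle 18: I4 RO; I5 WR R5
cycle 26: I4 EX
cycle 27: I4 WR R1

I4 = (12, 18, 26, 27)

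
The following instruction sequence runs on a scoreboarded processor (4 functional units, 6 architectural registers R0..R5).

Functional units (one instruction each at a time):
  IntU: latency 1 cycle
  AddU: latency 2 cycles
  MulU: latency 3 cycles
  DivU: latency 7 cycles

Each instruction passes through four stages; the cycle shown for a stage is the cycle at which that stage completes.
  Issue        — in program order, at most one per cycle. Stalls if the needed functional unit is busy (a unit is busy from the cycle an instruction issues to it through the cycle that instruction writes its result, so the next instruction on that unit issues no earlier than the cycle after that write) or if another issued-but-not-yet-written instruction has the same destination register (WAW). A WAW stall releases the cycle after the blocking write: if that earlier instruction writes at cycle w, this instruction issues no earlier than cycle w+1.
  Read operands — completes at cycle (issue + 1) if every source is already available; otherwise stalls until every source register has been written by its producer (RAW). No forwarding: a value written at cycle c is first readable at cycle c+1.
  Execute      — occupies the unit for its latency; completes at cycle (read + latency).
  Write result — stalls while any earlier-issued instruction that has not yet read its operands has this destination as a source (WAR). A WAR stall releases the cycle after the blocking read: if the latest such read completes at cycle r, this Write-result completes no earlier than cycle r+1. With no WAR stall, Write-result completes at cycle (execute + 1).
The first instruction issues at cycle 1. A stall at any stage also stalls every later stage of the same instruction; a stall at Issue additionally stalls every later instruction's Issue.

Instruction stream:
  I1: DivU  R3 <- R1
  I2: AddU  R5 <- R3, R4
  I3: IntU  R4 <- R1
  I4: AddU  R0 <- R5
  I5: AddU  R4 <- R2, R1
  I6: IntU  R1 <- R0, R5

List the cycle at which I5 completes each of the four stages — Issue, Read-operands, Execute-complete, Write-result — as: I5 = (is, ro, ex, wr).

[I1] 1/2/9/10
[I2] 2/11/13/14  (RAW R3: wait I1 write@10)
[I3] 3/4/5/12  (WAR R4: wait I2 read@11)
[I4] 15/16/18/19  (struct: AddU busy until I2 writes@14)
[I5] 20/21/23/24  (struct: AddU busy until I4 writes@19)
[I6] 21/22/23/24

I5 = (20, 21, 23, 24)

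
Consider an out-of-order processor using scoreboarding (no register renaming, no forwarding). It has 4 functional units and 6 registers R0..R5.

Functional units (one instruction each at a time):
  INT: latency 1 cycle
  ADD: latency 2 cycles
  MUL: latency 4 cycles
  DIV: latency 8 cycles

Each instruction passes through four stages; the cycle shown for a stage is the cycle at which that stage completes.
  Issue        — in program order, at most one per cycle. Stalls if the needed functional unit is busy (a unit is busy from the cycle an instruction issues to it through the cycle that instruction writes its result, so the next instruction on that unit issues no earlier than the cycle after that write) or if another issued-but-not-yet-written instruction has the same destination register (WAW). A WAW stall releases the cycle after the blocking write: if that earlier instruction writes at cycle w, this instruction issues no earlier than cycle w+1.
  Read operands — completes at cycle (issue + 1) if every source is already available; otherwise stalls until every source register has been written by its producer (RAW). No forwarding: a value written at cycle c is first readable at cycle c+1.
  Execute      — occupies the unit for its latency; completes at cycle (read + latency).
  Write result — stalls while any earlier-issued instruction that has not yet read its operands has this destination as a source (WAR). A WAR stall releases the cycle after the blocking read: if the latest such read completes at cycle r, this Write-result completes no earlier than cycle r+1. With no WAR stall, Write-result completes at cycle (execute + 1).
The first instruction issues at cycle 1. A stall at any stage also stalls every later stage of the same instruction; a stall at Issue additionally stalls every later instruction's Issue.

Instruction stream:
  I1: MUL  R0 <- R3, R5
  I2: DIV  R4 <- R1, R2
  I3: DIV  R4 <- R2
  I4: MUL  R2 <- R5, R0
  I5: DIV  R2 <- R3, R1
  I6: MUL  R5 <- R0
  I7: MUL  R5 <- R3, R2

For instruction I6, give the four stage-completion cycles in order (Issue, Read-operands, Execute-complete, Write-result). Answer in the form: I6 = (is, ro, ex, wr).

I1 -> (1, 2, 6, 7)
I2 -> (2, 3, 11, 12)
I3 -> (13, 14, 22, 23)  // struct: DIV busy until I2 writes@12
I4 -> (14, 15, 19, 20)
I5 -> (24, 25, 33, 34)  // struct: DIV busy until I3 writes@23
I6 -> (25, 26, 30, 31)
I7 -> (32, 35, 39, 40)  // struct: MUL busy until I6 writes@31, RAW R2: wait I5 write@34

I6 = (25, 26, 30, 31)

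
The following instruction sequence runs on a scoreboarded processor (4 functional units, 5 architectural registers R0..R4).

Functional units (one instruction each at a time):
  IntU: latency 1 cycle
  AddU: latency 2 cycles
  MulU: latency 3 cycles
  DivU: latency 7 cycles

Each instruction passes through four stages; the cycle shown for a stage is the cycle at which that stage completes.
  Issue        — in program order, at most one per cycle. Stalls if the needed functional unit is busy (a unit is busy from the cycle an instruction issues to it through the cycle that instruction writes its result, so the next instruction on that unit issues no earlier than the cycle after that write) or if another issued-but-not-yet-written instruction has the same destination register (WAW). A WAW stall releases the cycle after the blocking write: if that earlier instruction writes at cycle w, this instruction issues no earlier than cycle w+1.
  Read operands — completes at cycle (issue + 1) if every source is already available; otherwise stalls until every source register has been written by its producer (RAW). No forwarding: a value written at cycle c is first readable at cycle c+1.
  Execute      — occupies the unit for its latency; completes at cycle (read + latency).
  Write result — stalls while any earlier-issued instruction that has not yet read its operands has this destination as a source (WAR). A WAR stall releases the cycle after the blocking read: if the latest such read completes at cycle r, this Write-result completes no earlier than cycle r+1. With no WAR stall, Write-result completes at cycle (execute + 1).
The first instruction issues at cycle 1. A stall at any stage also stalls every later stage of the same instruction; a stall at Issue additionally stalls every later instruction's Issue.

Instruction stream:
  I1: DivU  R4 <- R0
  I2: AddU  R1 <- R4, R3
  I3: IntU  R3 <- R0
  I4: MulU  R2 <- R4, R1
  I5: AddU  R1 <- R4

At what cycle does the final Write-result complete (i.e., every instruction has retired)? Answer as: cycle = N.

I1 -> (1, 2, 9, 10)
I2 -> (2, 11, 13, 14)  // RAW R4: wait I1 write@10
I3 -> (3, 4, 5, 12)  // WAR R3: wait I2 read@11
I4 -> (4, 15, 18, 19)  // RAW R1: wait I2 write@14
I5 -> (15, 16, 18, 19)  // struct: AddU busy until I2 writes@14

cycle = 19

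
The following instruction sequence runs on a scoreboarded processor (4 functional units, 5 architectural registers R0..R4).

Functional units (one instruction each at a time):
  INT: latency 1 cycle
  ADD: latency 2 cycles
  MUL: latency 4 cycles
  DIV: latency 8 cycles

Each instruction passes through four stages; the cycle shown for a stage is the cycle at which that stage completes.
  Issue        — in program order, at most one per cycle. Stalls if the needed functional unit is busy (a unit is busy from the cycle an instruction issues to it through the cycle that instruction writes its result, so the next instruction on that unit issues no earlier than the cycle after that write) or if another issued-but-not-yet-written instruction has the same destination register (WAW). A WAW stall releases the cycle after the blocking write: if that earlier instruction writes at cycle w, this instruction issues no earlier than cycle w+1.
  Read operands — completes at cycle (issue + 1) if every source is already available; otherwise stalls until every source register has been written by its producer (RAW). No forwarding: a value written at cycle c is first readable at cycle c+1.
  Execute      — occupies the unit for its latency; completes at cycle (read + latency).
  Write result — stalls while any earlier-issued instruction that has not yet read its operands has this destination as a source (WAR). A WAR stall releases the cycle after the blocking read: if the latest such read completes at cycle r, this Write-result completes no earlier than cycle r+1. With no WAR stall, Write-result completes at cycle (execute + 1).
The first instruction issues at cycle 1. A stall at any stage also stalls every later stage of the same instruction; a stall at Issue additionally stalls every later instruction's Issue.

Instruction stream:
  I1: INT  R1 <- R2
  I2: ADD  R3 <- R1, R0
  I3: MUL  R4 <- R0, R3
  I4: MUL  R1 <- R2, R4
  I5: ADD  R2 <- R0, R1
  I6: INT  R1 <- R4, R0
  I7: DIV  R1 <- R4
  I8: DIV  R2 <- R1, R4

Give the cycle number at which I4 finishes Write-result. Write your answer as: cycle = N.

[1] issue I1 (INT)
[2] I1 read-ops, issue I2 (ADD)
[3] I1 finished on INT, issue I3 (MUL)
[4] I1→R1
[5] I2 read-ops
[7] I2 finished on ADD
[8] I2→R3
[9] I3 read-ops
[13] I3 finished on MUL
[14] I3→R4
[15] issue I4 (MUL)
[16] I4 read-ops, issue I5 (ADD)
[20] I4 finished on MUL
[21] I4→R1
[22] I5 read-ops, issue I6 (INT)
[23] I6 read-ops
[24] I5 finished on ADD, I6 finished on INT
[25] I5→R2, I6→R1
[26] issue I7 (DIV)
[27] I7 read-ops
[35] I7 finished on DIV
[36] I7→R1
[37] issue I8 (DIV)
[38] I8 read-ops
[46] I8 finished on DIV
[47] I8→R2

cycle = 21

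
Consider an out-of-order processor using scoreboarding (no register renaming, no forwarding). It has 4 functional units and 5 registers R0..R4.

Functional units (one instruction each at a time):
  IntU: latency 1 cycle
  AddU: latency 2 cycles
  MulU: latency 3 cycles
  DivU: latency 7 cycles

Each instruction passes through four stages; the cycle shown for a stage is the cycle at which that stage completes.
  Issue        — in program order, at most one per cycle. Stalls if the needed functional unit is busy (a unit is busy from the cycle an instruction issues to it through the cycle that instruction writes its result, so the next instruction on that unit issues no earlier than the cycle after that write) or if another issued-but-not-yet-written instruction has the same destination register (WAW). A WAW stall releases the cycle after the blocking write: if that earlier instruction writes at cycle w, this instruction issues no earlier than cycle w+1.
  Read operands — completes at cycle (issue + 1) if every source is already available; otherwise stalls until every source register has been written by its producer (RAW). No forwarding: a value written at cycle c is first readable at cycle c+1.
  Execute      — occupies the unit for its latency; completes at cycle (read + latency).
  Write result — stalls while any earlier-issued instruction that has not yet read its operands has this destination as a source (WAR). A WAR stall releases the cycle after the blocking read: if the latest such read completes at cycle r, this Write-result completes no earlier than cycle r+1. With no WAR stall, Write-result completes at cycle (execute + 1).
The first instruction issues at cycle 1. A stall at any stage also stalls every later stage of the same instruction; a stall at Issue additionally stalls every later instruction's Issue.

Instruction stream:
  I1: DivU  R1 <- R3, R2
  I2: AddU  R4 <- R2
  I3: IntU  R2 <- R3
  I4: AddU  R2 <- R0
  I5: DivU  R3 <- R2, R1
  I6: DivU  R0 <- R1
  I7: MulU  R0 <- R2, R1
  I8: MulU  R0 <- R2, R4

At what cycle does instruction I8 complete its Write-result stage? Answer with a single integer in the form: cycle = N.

I1  is:1  ro:2  ex:9  wr:10
I2  is:2  ro:3  ex:5  wr:6
I3  is:3  ro:4  ex:5  wr:6
I4  is:7  ro:8  ex:10  wr:11  — WAW R2: wait I3 write@6
I5  is:11  ro:12  ex:19  wr:20  — struct: DivU busy until I1 writes@10
I6  is:21  ro:22  ex:29  wr:30  — struct: DivU busy until I5 writes@20
I7  is:31  ro:32  ex:35  wr:36  — WAW R0: wait I6 write@30
I8  is:37  ro:38  ex:41  wr:42  — struct: MulU busy until I7 writes@36

cycle = 42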